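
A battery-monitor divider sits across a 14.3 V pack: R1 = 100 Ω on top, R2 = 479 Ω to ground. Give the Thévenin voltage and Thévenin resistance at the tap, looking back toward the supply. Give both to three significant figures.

V_th = 11.8 V, R_th = 82.7 Ω

V_th is the open-circuit tap voltage: 14.3 × 479/(100 + 479) = 11.8 V.
With the supply zeroed, R1 and R2 appear in parallel from the tap: R_th = R1‖R2 = (100 × 479)/579.0 = 82.7 Ω.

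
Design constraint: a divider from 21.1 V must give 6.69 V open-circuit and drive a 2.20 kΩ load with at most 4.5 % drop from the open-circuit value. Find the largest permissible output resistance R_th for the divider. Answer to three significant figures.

Loading drop = R_th/(R_th + R_L) ≤ 0.0450, so R_th ≤ R_L · ε/(1−ε) = 2.20 kΩ × 0.0450/0.9550 = 104 Ω.
(Any R1, R2 with R2/(R1+R2) = 0.317 and R1‖R2 ≤ 104 Ω will meet the spec.)

R_th ≤ 104 Ω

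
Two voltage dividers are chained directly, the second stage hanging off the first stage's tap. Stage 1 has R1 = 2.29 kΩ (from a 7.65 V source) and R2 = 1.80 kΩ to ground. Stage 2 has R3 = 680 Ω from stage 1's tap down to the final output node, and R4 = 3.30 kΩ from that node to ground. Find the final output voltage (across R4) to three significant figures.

Stage 2 presents R3+R4 = 3980 Ω as a load on stage 1's tap.
Stage 1's lower leg becomes R2‖(R3+R4) = 1239 Ω, so V_mid = 7.65 × 1239/3529 = 2.686 V.
Stage 2 is itself unloaded: V_out = V_mid × R4/(R3+R4) = 2.686 × 3300/3980 = 2.23 V.

V_out ≈ 2.23 V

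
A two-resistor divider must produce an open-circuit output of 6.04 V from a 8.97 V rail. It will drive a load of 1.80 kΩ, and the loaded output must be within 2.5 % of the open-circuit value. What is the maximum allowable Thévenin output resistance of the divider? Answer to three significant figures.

Loading drop = R_th/(R_th + R_L) ≤ 0.0250, so R_th ≤ R_L · ε/(1−ε) = 1.80 kΩ × 0.0250/0.9750 = 46.2 Ω.
(Any R1, R2 with R2/(R1+R2) = 0.673 and R1‖R2 ≤ 46.2 Ω will meet the spec.)

R_th ≤ 46.2 Ω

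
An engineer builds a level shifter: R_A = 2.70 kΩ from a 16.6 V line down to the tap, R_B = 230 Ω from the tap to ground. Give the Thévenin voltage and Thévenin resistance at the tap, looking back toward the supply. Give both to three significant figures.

V_th = 1.30 V, R_th = 212 Ω

V_th is the open-circuit tap voltage: 16.6 × 230/(2700 + 230) = 1.30 V.
With the supply zeroed, R_A and R_B appear in parallel from the tap: R_th = R_A‖R_B = (2700 × 230)/2930 = 212 Ω.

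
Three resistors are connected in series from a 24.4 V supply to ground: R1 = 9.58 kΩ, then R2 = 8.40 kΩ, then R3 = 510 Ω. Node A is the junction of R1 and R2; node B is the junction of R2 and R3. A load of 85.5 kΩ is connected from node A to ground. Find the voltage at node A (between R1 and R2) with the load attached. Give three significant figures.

V ≈ 11.2 V

Below node A the series string R2+R3 = 8910 Ω sits in parallel with the 85500 Ω load: 8069 Ω.
V_A = 24.4 × 8069/(9580 + 8069) = 11.2 V.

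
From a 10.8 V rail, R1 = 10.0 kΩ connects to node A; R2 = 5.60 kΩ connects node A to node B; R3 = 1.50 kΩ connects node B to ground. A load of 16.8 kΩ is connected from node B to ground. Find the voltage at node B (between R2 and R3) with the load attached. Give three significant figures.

At node B, R3 is in parallel with the load: R3‖R_L = 1.377 kΩ.
Below node A the resistance is R2 + (R3‖R_L) = 6.977 kΩ, so V_A = 10.8 × 6.977/16.98 = 4.438 V.
Then V_B = V_A × (R3‖R_L)/(R2 + R3‖R_L) = 4.438 × 1.377/6.977 = 0.876 V.

V ≈ 0.876 V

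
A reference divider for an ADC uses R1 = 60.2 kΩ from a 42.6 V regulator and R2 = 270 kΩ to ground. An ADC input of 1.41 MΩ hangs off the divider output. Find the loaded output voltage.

V_out ≈ 33.7 V

The load sits in parallel with R2: R2‖R_L = (270 × 1410) / (270 + 1410) = 226.6 kΩ.
V_out = 42.6 × 226.6 / (60.2 + 226.6) = 42.6 × 226.6/286.8 = 33.7 V.
(Unloaded it would have been 34.8 V.)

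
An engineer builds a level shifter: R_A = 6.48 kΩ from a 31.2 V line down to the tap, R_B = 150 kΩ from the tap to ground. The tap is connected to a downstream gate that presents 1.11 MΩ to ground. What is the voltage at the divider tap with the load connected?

V_out ≈ 29.7 V

The load sits in parallel with R_B: R_B‖R_L = (150 × 1110) / (150 + 1110) = 132.1 kΩ.
V_out = 31.2 × 132.1 / (6.48 + 132.1) = 31.2 × 132.1/138.6 = 29.7 V.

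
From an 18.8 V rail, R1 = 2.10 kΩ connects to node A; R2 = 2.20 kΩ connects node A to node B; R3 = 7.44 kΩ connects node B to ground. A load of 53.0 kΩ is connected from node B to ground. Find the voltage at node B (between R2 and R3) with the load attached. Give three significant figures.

V ≈ 11.3 V

At node B, R3 is in parallel with the load: R3‖R_L = 6.524 kΩ.
Below node A the resistance is R2 + (R3‖R_L) = 8.724 kΩ, so V_A = 18.8 × 8.724/10.82 = 15.15 V.
Then V_B = V_A × (R3‖R_L)/(R2 + R3‖R_L) = 15.15 × 6.524/8.724 = 11.3 V.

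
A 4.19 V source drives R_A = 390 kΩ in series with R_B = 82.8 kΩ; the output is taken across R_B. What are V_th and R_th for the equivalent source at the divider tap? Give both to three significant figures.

V_th is the open-circuit tap voltage: 4.19 × 82.8/(390 + 82.8) = 0.734 V.
With the supply zeroed, R_A and R_B appear in parallel from the tap: R_th = R_A‖R_B = (390 × 82.8)/472.8 = 68.3 kΩ.

V_th = 0.734 V, R_th = 68.3 kΩ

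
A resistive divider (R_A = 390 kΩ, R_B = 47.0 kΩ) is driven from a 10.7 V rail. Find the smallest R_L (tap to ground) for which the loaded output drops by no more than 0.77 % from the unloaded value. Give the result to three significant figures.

R_L(min) ≈ 5.41 MΩ

Output resistance R_th = R_A‖R_B = (390 × 47.0)/437.0 = 41.95 kΩ.
The fractional drop is R_th/(R_th + R_L); requiring this ≤ 0.00770 gives R_L ≥ R_th(1/0.00770 − 1) = 41.95 × 128.9 = 5.41 MΩ.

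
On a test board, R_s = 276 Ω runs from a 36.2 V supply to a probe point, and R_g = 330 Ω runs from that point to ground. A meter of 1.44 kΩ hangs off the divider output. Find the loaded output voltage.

V_out ≈ 17.8 V

The load sits in parallel with R_g: R_g‖R_L = (330 × 1440) / (330 + 1440) = 268.5 Ω.
V_out = 36.2 × 268.5 / (276 + 268.5) = 36.2 × 268.5/544.5 = 17.8 V.
(Unloaded it would have been 19.7 V.)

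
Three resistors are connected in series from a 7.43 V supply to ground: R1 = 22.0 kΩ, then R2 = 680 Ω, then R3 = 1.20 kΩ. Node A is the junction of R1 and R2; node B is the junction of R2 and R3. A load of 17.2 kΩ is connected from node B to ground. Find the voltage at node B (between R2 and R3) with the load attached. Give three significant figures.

At node B, R3 is in parallel with the load: R3‖R_L = 1122 Ω.
Below node A the resistance is R2 + (R3‖R_L) = 1802 Ω, so V_A = 7.43 × 1802/23800 = 0.5624 V.
Then V_B = V_A × (R3‖R_L)/(R2 + R3‖R_L) = 0.5624 × 1122/1802 = 0.350 V.

V ≈ 0.350 V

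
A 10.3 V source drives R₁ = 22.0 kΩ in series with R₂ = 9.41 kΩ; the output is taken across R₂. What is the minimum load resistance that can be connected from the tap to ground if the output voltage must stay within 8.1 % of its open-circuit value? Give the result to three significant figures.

Output resistance R_th = R₁‖R₂ = (22.0 × 9.41)/31.41 = 6.591 kΩ.
The fractional drop is R_th/(R_th + R_L); requiring this ≤ 0.0810 gives R_L ≥ R_th(1/0.0810 − 1) = 6.591 × 11.35 = 74.8 kΩ.

R_L(min) ≈ 74.8 kΩ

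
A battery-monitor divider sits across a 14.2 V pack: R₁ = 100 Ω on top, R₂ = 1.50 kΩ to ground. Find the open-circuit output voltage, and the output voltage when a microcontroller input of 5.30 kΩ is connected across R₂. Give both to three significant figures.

Open-circuit: V = 14.2 × 1500/(100 + 1500) = 13.3 V.
With the load, R₂ becomes R₂‖R_L = 1169 Ω, so V = 14.2 × 1169/1269 = 13.1 V.

Unloaded: 13.3 V; loaded: 13.1 V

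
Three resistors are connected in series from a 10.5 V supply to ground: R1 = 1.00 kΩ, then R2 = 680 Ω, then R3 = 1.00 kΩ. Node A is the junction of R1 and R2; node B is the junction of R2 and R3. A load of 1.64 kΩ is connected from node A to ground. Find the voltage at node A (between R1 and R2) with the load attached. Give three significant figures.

V ≈ 4.76 V

Below node A the series string R2+R3 = 1680 Ω sits in parallel with the 1640 Ω load: 829.9 Ω.
V_A = 10.5 × 829.9/(1000 + 829.9) = 4.76 V.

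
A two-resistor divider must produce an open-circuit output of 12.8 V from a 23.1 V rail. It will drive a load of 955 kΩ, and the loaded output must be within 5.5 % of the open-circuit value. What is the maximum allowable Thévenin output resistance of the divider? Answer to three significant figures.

Loading drop = R_th/(R_th + R_L) ≤ 0.0550, so R_th ≤ R_L · ε/(1−ε) = 955 kΩ × 0.0550/0.9450 = 55.6 kΩ.

R_th ≤ 55.6 kΩ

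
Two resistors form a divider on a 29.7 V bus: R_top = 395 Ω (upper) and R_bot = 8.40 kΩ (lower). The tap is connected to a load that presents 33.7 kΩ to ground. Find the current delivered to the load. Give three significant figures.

R_bot‖R_L = 6724 Ω; V_out = 29.7 × 6724/7119 = 28.05 V.
I_L = V_out / R_L = 28.05 / 33.7 kΩ = 0.832 mA.

I_L ≈ 0.832 mA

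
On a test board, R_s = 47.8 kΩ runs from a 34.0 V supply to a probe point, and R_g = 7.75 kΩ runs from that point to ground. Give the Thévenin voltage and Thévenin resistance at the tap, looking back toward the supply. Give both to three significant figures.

V_th = 4.74 V, R_th = 6.67 kΩ

V_th is the open-circuit tap voltage: 34.0 × 7.75/(47.8 + 7.75) = 4.74 V.
With the supply zeroed, R_s and R_g appear in parallel from the tap: R_th = R_s‖R_g = (47.8 × 7.75)/55.55 = 6.67 kΩ.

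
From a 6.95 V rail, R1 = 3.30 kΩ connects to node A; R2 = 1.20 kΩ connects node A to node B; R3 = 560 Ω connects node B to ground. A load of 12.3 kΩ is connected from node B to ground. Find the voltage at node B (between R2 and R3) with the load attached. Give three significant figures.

V ≈ 0.739 V

At node B, R3 is in parallel with the load: R3‖R_L = 535.6 Ω.
Below node A the resistance is R2 + (R3‖R_L) = 1736 Ω, so V_A = 6.95 × 1736/5036 = 2.395 V.
Then V_B = V_A × (R3‖R_L)/(R2 + R3‖R_L) = 2.395 × 535.6/1736 = 0.739 V.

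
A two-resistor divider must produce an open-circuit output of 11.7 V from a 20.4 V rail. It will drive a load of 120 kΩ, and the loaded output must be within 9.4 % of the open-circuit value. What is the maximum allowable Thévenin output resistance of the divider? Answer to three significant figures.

Loading drop = R_th/(R_th + R_L) ≤ 0.0940, so R_th ≤ R_L · ε/(1−ε) = 120 kΩ × 0.0940/0.9060 = 12.5 kΩ.

R_th ≤ 12.5 kΩ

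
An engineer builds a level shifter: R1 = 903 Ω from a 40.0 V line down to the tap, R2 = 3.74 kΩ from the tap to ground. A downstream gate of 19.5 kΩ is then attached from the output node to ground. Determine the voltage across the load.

V_out ≈ 31.1 V

The load sits in parallel with R2: R2‖R_L = (3740 × 19500) / (3740 + 19500) = 3138 Ω.
V_out = 40.0 × 3138 / (903 + 3138) = 40.0 × 3138/4041 = 31.1 V.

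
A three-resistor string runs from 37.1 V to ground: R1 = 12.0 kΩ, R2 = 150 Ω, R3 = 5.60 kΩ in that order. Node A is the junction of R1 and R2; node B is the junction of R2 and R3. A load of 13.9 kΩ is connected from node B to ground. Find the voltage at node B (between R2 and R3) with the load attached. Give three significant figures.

At node B, R3 is in parallel with the load: R3‖R_L = 3992 Ω.
Below node A the resistance is R2 + (R3‖R_L) = 4142 Ω, so V_A = 37.1 × 4142/16140 = 9.519 V.
Then V_B = V_A × (R3‖R_L)/(R2 + R3‖R_L) = 9.519 × 3992/4142 = 9.17 V.

V ≈ 9.17 V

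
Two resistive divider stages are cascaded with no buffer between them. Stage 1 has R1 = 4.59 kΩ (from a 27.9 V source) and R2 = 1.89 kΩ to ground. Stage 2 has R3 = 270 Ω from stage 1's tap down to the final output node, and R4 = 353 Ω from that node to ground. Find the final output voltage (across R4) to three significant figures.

V_out ≈ 1.46 V

Stage 2 presents R3+R4 = 623.0 Ω as a load on stage 1's tap.
Stage 1's lower leg becomes R2‖(R3+R4) = 468.6 Ω, so V_mid = 27.9 × 468.6/5059 = 2.584 V.
Stage 2 is itself unloaded: V_out = V_mid × R4/(R3+R4) = 2.584 × 353/623.0 = 1.46 V.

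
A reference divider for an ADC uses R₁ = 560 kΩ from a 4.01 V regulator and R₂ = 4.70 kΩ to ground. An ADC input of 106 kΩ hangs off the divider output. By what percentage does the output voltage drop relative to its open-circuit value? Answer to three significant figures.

4.21 %

The divider's output (Thévenin) resistance is R₁‖R₂ = 4.661 kΩ.
Fractional drop under load = R_th/(R_th + R_L) = 4.661 / (4.661 + 106) = 0.04212.
So the output falls by 4.21 %.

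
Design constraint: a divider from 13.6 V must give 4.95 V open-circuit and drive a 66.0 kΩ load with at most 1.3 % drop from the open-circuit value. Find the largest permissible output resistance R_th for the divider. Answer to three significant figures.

Loading drop = R_th/(R_th + R_L) ≤ 0.0130, so R_th ≤ R_L · ε/(1−ε) = 66.0 kΩ × 0.0130/0.9870 = 869 Ω.
(Any R1, R2 with R2/(R1+R2) = 0.364 and R1‖R2 ≤ 869 Ω will meet the spec.)

R_th ≤ 869 Ω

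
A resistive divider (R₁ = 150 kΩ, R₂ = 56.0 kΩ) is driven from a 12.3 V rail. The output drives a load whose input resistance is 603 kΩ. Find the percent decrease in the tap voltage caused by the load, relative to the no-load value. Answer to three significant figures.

6.33 %

The divider's output (Thévenin) resistance is R₁‖R₂ = 40.78 kΩ.
Fractional drop under load = R_th/(R_th + R_L) = 40.78 / (40.78 + 603) = 0.06334.
So the output falls by 6.33 %.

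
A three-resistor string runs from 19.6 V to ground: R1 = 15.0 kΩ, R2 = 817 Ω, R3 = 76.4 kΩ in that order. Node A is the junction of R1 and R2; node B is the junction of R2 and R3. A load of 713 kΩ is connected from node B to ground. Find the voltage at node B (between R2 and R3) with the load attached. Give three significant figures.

V ≈ 15.9 V

At node B, R3 is in parallel with the load: R3‖R_L = 69010 Ω.
Below node A the resistance is R2 + (R3‖R_L) = 69820 Ω, so V_A = 19.6 × 69820/84820 = 16.13 V.
Then V_B = V_A × (R3‖R_L)/(R2 + R3‖R_L) = 16.13 × 69010/69820 = 15.9 V.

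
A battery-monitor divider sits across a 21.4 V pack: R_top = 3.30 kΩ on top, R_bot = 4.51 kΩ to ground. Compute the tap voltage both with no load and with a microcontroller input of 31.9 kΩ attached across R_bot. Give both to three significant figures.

Unloaded: 12.4 V; loaded: 11.7 V

Open-circuit: V = 21.4 × 4.51/(3.30 + 4.51) = 12.4 V.
With the load, R_bot becomes R_bot‖R_L = 3.951 kΩ, so V = 21.4 × 3.951/7.251 = 11.7 V.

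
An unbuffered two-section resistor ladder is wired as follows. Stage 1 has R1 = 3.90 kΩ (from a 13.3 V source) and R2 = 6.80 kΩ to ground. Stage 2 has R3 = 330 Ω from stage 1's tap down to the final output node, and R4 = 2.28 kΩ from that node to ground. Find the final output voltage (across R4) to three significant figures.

V_out ≈ 3.79 V

Stage 2 presents R3+R4 = 2610 Ω as a load on stage 1's tap.
Stage 1's lower leg becomes R2‖(R3+R4) = 1886 Ω, so V_mid = 13.3 × 1886/5786 = 4.335 V.
Stage 2 is itself unloaded: V_out = V_mid × R4/(R3+R4) = 4.335 × 2280/2610 = 3.79 V.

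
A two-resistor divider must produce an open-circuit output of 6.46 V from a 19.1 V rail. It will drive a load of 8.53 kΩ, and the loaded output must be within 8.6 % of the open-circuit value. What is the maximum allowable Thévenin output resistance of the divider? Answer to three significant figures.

Loading drop = R_th/(R_th + R_L) ≤ 0.0860, so R_th ≤ R_L · ε/(1−ε) = 8.53 kΩ × 0.0860/0.9140 = 803 Ω.

R_th ≤ 803 Ω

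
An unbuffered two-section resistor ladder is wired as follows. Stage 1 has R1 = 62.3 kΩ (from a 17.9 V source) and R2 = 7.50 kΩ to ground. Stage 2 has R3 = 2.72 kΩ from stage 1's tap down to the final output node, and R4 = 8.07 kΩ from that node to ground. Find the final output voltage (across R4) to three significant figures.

Stage 2 presents R3+R4 = 10.79 kΩ as a load on stage 1's tap.
Stage 1's lower leg becomes R2‖(R3+R4) = 4.425 kΩ, so V_mid = 17.9 × 4.425/66.72 = 1.187 V.
Stage 2 is itself unloaded: V_out = V_mid × R4/(R3+R4) = 1.187 × 8.07/10.79 = 0.888 V.

V_out ≈ 0.888 V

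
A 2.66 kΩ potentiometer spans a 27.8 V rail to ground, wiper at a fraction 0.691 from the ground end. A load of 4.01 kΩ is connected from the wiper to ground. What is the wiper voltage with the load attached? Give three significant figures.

V ≈ 16.8 V

The wiper splits the pot into (1−α)R = 821.9 Ω above and αR = 1838 Ω below.
Lower section ‖ load = 1260 Ω.
V_wiper = 27.8 × 1260/(821.9 + 1260) = 16.8 V.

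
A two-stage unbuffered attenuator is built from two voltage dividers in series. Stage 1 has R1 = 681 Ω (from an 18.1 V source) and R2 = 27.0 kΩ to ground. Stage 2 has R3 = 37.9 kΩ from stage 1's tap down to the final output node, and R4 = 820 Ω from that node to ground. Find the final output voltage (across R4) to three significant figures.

V_out ≈ 0.368 V

Stage 2 presents R3+R4 = 38720 Ω as a load on stage 1's tap.
Stage 1's lower leg becomes R2‖(R3+R4) = 15910 Ω, so V_mid = 18.1 × 15910/16590 = 17.36 V.
Stage 2 is itself unloaded: V_out = V_mid × R4/(R3+R4) = 17.36 × 820/38720 = 0.368 V.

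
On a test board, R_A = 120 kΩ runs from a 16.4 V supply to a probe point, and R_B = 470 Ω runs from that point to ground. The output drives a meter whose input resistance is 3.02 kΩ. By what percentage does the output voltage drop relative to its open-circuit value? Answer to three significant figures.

The divider's output (Thévenin) resistance is R_A‖R_B = 468.2 Ω.
Fractional drop under load = R_th/(R_th + R_L) = 468.2 / (468.2 + 3020) = 0.1342.
So the output falls by 13.4 %.

13.4 %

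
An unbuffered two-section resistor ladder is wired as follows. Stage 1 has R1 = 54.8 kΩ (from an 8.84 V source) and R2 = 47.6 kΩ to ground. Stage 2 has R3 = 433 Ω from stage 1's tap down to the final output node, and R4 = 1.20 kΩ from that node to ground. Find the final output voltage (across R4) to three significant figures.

Stage 2 presents R3+R4 = 1633 Ω as a load on stage 1's tap.
Stage 1's lower leg becomes R2‖(R3+R4) = 1579 Ω, so V_mid = 8.84 × 1579/56380 = 0.2476 V.
Stage 2 is itself unloaded: V_out = V_mid × R4/(R3+R4) = 0.2476 × 1200/1633 = 0.182 V.

V_out ≈ 0.182 V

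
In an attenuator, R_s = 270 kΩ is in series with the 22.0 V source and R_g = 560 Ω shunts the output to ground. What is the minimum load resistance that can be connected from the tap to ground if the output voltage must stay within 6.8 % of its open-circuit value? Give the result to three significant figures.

R_L(min) ≈ 7.66 kΩ

Output resistance R_th = R_s‖R_g = (270000 × 560)/270600 = 558.8 Ω.
The fractional drop is R_th/(R_th + R_L); requiring this ≤ 0.0680 gives R_L ≥ R_th(1/0.0680 − 1) = 558.8 × 13.71 = 7.66 kΩ.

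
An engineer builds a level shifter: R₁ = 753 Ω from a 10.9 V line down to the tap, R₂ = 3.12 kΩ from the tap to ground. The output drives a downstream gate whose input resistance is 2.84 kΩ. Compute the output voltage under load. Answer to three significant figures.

The load sits in parallel with R₂: R₂‖R_L = (3120 × 2840) / (3120 + 2840) = 1487 Ω.
V_out = 10.9 × 1487 / (753 + 1487) = 10.9 × 1487/2240 = 7.24 V.

V_out ≈ 7.24 V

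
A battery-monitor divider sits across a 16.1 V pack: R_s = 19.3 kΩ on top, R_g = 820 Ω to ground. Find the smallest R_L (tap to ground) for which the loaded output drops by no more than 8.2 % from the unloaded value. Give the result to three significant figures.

R_L(min) ≈ 8.81 kΩ

Output resistance R_th = R_s‖R_g = (19300 × 820)/20120 = 786.6 Ω.
The fractional drop is R_th/(R_th + R_L); requiring this ≤ 0.0820 gives R_L ≥ R_th(1/0.0820 − 1) = 786.6 × 11.20 = 8.81 kΩ.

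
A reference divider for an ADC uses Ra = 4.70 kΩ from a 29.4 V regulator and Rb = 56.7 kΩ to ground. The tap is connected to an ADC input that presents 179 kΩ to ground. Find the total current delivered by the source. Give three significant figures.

I ≈ 0.616 mA

Rb‖R_L = 43.06 kΩ, so the source sees Ra + Rb‖R_L = 47.76 kΩ.
I = 29.4 V / 47.76 kΩ = 0.616 mA.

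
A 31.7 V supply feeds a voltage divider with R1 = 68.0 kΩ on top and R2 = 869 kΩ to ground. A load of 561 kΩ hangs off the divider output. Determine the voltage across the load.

V_out ≈ 26.4 V

The load sits in parallel with R2: R2‖R_L = (869 × 561) / (869 + 561) = 340.9 kΩ.
V_out = 31.7 × 340.9 / (68.0 + 340.9) = 31.7 × 340.9/408.9 = 26.4 V.
(Unloaded it would have been 29.4 V.)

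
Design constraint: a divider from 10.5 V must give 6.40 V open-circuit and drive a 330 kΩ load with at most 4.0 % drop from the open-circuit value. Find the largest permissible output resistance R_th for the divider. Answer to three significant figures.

R_th ≤ 13.8 kΩ

Loading drop = R_th/(R_th + R_L) ≤ 0.0400, so R_th ≤ R_L · ε/(1−ε) = 330 kΩ × 0.0400/0.9600 = 13.8 kΩ.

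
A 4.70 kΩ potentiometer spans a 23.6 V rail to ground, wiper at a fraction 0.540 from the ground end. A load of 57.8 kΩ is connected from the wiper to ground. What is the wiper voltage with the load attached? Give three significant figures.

The wiper splits the pot into (1−α)R = 2.162 kΩ above and αR = 2.538 kΩ below.
Lower section ‖ load = 2.431 kΩ.
V_wiper = 23.6 × 2.431/(2.162 + 2.431) = 12.5 V.

V ≈ 12.5 V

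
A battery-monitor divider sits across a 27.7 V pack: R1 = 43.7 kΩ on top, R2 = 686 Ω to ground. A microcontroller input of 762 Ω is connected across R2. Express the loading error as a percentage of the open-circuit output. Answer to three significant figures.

The divider's output (Thévenin) resistance is R1‖R2 = 675.4 Ω.
Fractional drop under load = R_th/(R_th + R_L) = 675.4 / (675.4 + 762) = 0.4699.
So the output falls by 47.0 %.

47.0 %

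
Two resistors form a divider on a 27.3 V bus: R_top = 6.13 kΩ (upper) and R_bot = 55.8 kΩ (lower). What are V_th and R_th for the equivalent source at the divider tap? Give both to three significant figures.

V_th is the open-circuit tap voltage: 27.3 × 55.8/(6.13 + 55.8) = 24.6 V.
With the supply zeroed, R_top and R_bot appear in parallel from the tap: R_th = R_top‖R_bot = (6.13 × 55.8)/61.93 = 5.52 kΩ.

V_th = 24.6 V, R_th = 5.52 kΩ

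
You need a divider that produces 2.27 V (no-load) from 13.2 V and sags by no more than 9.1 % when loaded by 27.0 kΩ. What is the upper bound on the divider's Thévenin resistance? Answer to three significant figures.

R_th ≤ 2.70 kΩ

Loading drop = R_th/(R_th + R_L) ≤ 0.0910, so R_th ≤ R_L · ε/(1−ε) = 27.0 kΩ × 0.0910/0.9090 = 2.70 kΩ.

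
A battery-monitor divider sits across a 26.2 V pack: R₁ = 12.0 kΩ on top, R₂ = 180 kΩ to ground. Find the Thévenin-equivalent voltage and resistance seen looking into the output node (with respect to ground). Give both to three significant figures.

V_th is the open-circuit tap voltage: 26.2 × 180/(12.0 + 180) = 24.6 V.
With the supply zeroed, R₁ and R₂ appear in parallel from the tap: R_th = R₁‖R₂ = (12.0 × 180)/192.0 = 11.2 kΩ.

V_th = 24.6 V, R_th = 11.2 kΩ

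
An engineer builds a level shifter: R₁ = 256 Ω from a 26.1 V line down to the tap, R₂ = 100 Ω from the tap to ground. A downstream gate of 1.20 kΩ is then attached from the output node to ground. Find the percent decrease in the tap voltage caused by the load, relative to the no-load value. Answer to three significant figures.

5.65 %

The divider's output (Thévenin) resistance is R₁‖R₂ = 71.91 Ω.
Fractional drop under load = R_th/(R_th + R_L) = 71.91 / (71.91 + 1200) = 0.05654.
So the output falls by 5.65 %.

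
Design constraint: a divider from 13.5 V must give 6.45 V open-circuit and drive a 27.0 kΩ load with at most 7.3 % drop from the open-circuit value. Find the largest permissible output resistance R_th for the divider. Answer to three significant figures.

Loading drop = R_th/(R_th + R_L) ≤ 0.0730, so R_th ≤ R_L · ε/(1−ε) = 27.0 kΩ × 0.0730/0.9270 = 2.13 kΩ.
(Any R1, R2 with R2/(R1+R2) = 0.478 and R1‖R2 ≤ 2.13 kΩ will meet the spec.)

R_th ≤ 2.13 kΩ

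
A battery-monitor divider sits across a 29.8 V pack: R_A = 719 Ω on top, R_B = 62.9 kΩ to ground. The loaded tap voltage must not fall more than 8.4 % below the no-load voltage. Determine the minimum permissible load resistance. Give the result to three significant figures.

R_L(min) ≈ 7.75 kΩ

Output resistance R_th = R_A‖R_B = (719 × 62900)/63620 = 710.9 Ω.
The fractional drop is R_th/(R_th + R_L); requiring this ≤ 0.0840 gives R_L ≥ R_th(1/0.0840 − 1) = 710.9 × 10.90 = 7.75 kΩ.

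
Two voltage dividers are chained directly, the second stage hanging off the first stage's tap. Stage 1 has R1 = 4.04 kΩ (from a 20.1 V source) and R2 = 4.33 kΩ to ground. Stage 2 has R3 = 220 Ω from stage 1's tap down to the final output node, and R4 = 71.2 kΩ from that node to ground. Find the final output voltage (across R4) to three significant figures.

V_out ≈ 10.1 V

Stage 2 presents R3+R4 = 71420 Ω as a load on stage 1's tap.
Stage 1's lower leg becomes R2‖(R3+R4) = 4082 Ω, so V_mid = 20.1 × 4082/8122 = 10.10 V.
Stage 2 is itself unloaded: V_out = V_mid × R4/(R3+R4) = 10.10 × 71200/71420 = 10.1 V.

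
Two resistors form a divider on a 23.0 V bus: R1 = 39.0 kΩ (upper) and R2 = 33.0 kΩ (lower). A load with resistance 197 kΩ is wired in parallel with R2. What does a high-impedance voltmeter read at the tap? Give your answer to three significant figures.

The load sits in parallel with R2: R2‖R_L = (33.0 × 197) / (33.0 + 197) = 28.27 kΩ.
V_out = 23.0 × 28.27 / (39.0 + 28.27) = 23.0 × 28.27/67.27 = 9.66 V.

V_out ≈ 9.66 V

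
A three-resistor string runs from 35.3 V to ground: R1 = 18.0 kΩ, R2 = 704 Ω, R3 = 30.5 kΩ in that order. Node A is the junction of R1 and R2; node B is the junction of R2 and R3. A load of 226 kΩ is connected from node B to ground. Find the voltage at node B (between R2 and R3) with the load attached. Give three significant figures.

At node B, R3 is in parallel with the load: R3‖R_L = 26870 Ω.
Below node A the resistance is R2 + (R3‖R_L) = 27580 Ω, so V_A = 35.3 × 27580/45580 = 21.36 V.
Then V_B = V_A × (R3‖R_L)/(R2 + R3‖R_L) = 21.36 × 26870/27580 = 20.8 V.

V ≈ 20.8 V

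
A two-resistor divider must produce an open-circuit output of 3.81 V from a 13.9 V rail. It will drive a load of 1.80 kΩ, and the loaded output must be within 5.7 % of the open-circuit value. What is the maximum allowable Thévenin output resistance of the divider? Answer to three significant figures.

Loading drop = R_th/(R_th + R_L) ≤ 0.0570, so R_th ≤ R_L · ε/(1−ε) = 1.80 kΩ × 0.0570/0.9430 = 109 Ω.

R_th ≤ 109 Ω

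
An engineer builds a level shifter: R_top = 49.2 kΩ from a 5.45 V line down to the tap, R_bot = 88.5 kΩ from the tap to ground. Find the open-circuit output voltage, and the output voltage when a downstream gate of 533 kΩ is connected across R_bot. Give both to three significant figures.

Unloaded: 3.50 V; loaded: 3.31 V

Open-circuit: V = 5.45 × 88.5/(49.2 + 88.5) = 3.50 V.
With the load, R_bot becomes R_bot‖R_L = 75.90 kΩ, so V = 5.45 × 75.90/125.1 = 3.31 V.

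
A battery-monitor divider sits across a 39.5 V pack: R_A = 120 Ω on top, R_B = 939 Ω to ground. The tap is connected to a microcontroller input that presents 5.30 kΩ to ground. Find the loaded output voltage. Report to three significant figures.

The load sits in parallel with R_B: R_B‖R_L = (939 × 5300) / (939 + 5300) = 797.7 Ω.
V_out = 39.5 × 797.7 / (120 + 797.7) = 39.5 × 797.7/917.7 = 34.3 V.

V_out ≈ 34.3 V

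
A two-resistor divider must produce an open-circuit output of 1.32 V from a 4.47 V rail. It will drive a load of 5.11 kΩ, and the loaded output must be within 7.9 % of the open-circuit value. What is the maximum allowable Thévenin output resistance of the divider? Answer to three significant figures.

Loading drop = R_th/(R_th + R_L) ≤ 0.0790, so R_th ≤ R_L · ε/(1−ε) = 5.11 kΩ × 0.0790/0.9210 = 438 Ω.

R_th ≤ 438 Ω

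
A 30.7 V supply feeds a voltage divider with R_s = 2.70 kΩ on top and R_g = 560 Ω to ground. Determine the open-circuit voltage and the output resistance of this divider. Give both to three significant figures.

V_th is the open-circuit tap voltage: 30.7 × 560/(2700 + 560) = 5.27 V.
With the supply zeroed, R_s and R_g appear in parallel from the tap: R_th = R_s‖R_g = (2700 × 560)/3260 = 464 Ω.

V_th = 5.27 V, R_th = 464 Ω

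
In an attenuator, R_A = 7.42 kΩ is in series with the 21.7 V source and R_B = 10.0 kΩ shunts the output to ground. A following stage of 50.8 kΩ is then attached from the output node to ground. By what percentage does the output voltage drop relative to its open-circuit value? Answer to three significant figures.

7.74 %

The divider's output (Thévenin) resistance is R_A‖R_B = 4.259 kΩ.
Fractional drop under load = R_th/(R_th + R_L) = 4.259 / (4.259 + 50.8) = 0.07736.
So the output falls by 7.74 %.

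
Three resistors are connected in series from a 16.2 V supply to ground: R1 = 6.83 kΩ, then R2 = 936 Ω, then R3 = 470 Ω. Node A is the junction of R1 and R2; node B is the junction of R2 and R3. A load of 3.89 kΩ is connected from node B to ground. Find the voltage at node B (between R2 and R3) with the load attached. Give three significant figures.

At node B, R3 is in parallel with the load: R3‖R_L = 419.3 Ω.
Below node A the resistance is R2 + (R3‖R_L) = 1355 Ω, so V_A = 16.2 × 1355/8185 = 2.682 V.
Then V_B = V_A × (R3‖R_L)/(R2 + R3‖R_L) = 2.682 × 419.3/1355 = 0.830 V.

V ≈ 0.830 V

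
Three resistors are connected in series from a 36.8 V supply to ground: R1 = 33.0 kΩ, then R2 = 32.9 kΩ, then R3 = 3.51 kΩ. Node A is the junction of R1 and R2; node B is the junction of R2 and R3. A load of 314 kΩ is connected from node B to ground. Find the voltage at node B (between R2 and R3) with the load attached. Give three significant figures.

At node B, R3 is in parallel with the load: R3‖R_L = 3.471 kΩ.
Below node A the resistance is R2 + (R3‖R_L) = 36.37 kΩ, so V_A = 36.8 × 36.37/69.37 = 19.29 V.
Then V_B = V_A × (R3‖R_L)/(R2 + R3‖R_L) = 19.29 × 3.471/36.37 = 1.84 V.

V ≈ 1.84 V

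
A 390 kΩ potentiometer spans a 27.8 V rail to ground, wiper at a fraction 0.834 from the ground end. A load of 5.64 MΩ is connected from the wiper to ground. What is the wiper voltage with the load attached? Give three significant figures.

The wiper splits the pot into (1−α)R = 64.74 kΩ above and αR = 325.3 kΩ below.
Lower section ‖ load = 307.5 kΩ.
V_wiper = 27.8 × 307.5/(64.74 + 307.5) = 23.0 V.

V ≈ 23.0 V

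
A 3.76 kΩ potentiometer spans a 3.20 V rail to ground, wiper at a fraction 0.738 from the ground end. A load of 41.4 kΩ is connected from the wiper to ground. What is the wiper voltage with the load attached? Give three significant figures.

The wiper splits the pot into (1−α)R = 985.1 Ω above and αR = 2775 Ω below.
Lower section ‖ load = 2601 Ω.
V_wiper = 3.20 × 2601/(985.1 + 2601) = 2.32 V.

V ≈ 2.32 V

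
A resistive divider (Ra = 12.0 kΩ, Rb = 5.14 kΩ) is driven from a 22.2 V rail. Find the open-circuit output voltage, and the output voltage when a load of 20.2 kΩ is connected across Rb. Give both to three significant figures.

Unloaded: 6.66 V; loaded: 5.65 V

Open-circuit: V = 22.2 × 5.14/(12.0 + 5.14) = 6.66 V.
With the load, Rb becomes Rb‖R_L = 4.097 kΩ, so V = 22.2 × 4.097/16.10 = 5.65 V.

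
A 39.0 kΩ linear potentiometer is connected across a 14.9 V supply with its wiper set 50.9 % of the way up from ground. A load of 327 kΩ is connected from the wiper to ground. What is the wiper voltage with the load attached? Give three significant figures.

The wiper splits the pot into (1−α)R = 19.15 kΩ above and αR = 19.85 kΩ below.
Lower section ‖ load = 18.71 kΩ.
V_wiper = 14.9 × 18.71/(19.15 + 18.71) = 7.36 V.

V ≈ 7.36 V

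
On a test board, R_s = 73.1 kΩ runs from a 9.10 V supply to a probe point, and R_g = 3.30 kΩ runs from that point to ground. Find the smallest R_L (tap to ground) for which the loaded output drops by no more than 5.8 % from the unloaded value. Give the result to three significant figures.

R_L(min) ≈ 51.3 kΩ

Output resistance R_th = R_s‖R_g = (73.1 × 3.30)/76.40 = 3.157 kΩ.
The fractional drop is R_th/(R_th + R_L); requiring this ≤ 0.0580 gives R_L ≥ R_th(1/0.0580 − 1) = 3.157 × 16.24 = 51.3 kΩ.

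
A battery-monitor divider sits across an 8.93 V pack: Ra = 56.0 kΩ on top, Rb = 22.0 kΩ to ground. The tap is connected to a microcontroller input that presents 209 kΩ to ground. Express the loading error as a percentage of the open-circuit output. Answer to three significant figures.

7.03 %

The divider's output (Thévenin) resistance is Ra‖Rb = 15.79 kΩ.
Fractional drop under load = R_th/(R_th + R_L) = 15.79 / (15.79 + 209) = 0.07026.
So the output falls by 7.03 %.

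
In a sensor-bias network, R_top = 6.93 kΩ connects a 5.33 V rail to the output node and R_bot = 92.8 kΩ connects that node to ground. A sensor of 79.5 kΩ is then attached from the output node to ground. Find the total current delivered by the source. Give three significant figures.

R_bot‖R_L = 42.82 kΩ, so the source sees R_top + R_bot‖R_L = 49.75 kΩ.
I = 5.33 V / 49.75 kΩ = 0.107 mA.

I ≈ 0.107 mA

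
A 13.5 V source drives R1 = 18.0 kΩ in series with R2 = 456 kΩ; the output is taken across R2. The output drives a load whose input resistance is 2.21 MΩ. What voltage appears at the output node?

The load sits in parallel with R2: R2‖R_L = (456 × 2210) / (456 + 2210) = 378.0 kΩ.
V_out = 13.5 × 378.0 / (18.0 + 378.0) = 13.5 × 378.0/396.0 = 12.9 V.

V_out ≈ 12.9 V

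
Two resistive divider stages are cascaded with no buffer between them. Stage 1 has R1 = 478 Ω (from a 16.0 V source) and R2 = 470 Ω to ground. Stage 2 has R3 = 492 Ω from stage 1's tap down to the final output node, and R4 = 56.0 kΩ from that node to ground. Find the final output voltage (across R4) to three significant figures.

Stage 2 presents R3+R4 = 56490 Ω as a load on stage 1's tap.
Stage 1's lower leg becomes R2‖(R3+R4) = 466.1 Ω, so V_mid = 16.0 × 466.1/944.1 = 7.899 V.
Stage 2 is itself unloaded: V_out = V_mid × R4/(R3+R4) = 7.899 × 56000/56490 = 7.83 V.

V_out ≈ 7.83 V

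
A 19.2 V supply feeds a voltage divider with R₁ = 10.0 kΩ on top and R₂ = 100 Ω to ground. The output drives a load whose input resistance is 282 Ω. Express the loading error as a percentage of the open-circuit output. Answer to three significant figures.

The divider's output (Thévenin) resistance is R₁‖R₂ = 99.01 Ω.
Fractional drop under load = R_th/(R_th + R_L) = 99.01 / (99.01 + 282) = 0.2599.
So the output falls by 26.0 %.

26.0 %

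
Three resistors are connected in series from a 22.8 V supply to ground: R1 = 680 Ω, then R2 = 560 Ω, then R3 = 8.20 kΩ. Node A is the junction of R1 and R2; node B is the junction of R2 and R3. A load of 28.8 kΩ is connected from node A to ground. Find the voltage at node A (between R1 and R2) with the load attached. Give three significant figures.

V ≈ 20.7 V

Below node A the series string R2+R3 = 8760 Ω sits in parallel with the 28800 Ω load: 6717 Ω.
V_A = 22.8 × 6717/(680 + 6717) = 20.7 V.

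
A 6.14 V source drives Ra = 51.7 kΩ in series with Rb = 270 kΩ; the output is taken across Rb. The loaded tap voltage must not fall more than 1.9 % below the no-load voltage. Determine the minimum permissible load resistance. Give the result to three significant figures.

Output resistance R_th = Ra‖Rb = (51.7 × 270)/321.7 = 43.39 kΩ.
The fractional drop is R_th/(R_th + R_L); requiring this ≤ 0.0190 gives R_L ≥ R_th(1/0.0190 − 1) = 43.39 × 51.63 = 2.24 MΩ.

R_L(min) ≈ 2.24 MΩ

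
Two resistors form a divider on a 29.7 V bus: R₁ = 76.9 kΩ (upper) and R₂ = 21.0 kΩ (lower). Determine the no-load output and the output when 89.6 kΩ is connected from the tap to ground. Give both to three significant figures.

Unloaded: 6.37 V; loaded: 5.38 V

Open-circuit: V = 29.7 × 21.0/(76.9 + 21.0) = 6.37 V.
With the load, R₂ becomes R₂‖R_L = 17.01 kΩ, so V = 29.7 × 17.01/93.91 = 5.38 V.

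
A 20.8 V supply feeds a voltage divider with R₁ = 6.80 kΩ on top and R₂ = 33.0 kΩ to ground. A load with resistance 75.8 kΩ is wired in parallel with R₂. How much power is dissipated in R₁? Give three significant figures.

P ≈ 3.31 mW

Total resistance from the source is R₁ + (R₂‖R_L) = 29.79 kΩ, so I = 20.8/29.79 kΩ = 0.6982 mA.
P = I²·R₁ = (0.6982 mA)² × 6.80 kΩ = 3.31 mW.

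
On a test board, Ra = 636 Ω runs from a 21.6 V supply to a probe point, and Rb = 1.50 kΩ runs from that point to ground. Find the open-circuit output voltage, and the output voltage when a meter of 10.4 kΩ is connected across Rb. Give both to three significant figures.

Unloaded: 15.2 V; loaded: 14.5 V

Open-circuit: V = 21.6 × 1500/(636 + 1500) = 15.2 V.
With the load, Rb becomes Rb‖R_L = 1311 Ω, so V = 21.6 × 1311/1947 = 14.5 V.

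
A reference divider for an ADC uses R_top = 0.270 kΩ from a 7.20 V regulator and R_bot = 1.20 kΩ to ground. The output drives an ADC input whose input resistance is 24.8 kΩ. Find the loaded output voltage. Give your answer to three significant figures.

V_out ≈ 5.83 V

The load sits in parallel with R_bot: R_bot‖R_L = (1200 × 24800) / (1200 + 24800) = 1145 Ω.
V_out = 7.20 × 1145 / (270 + 1145) = 7.20 × 1145/1415 = 5.83 V.
(Unloaded it would have been 5.88 V.)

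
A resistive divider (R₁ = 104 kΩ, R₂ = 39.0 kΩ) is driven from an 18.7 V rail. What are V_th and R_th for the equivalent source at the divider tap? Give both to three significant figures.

V_th is the open-circuit tap voltage: 18.7 × 39.0/(104 + 39.0) = 5.10 V.
With the supply zeroed, R₁ and R₂ appear in parallel from the tap: R_th = R₁‖R₂ = (104 × 39.0)/143.0 = 28.4 kΩ.

V_th = 5.10 V, R_th = 28.4 kΩ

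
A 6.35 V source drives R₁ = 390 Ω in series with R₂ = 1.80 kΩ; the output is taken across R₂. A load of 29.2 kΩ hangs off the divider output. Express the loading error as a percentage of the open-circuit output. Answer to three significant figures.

The divider's output (Thévenin) resistance is R₁‖R₂ = 320.5 Ω.
Fractional drop under load = R_th/(R_th + R_L) = 320.5 / (320.5 + 29200) = 0.01086.
So the output falls by 1.09 %.

1.09 %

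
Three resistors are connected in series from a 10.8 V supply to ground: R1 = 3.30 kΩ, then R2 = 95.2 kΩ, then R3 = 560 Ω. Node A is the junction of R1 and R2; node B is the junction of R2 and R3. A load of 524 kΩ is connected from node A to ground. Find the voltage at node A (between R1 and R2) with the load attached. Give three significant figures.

Below node A the series string R2+R3 = 95760 Ω sits in parallel with the 524000 Ω load: 80960 Ω.
V_A = 10.8 × 80960/(3300 + 80960) = 10.4 V.

V ≈ 10.4 V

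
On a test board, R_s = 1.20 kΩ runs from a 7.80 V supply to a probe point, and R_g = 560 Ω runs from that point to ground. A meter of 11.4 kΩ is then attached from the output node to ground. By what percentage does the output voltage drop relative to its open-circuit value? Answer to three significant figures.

3.24 %

The divider's output (Thévenin) resistance is R_s‖R_g = 381.8 Ω.
Fractional drop under load = R_th/(R_th + R_L) = 381.8 / (381.8 + 11400) = 0.03241.
So the output falls by 3.24 %.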